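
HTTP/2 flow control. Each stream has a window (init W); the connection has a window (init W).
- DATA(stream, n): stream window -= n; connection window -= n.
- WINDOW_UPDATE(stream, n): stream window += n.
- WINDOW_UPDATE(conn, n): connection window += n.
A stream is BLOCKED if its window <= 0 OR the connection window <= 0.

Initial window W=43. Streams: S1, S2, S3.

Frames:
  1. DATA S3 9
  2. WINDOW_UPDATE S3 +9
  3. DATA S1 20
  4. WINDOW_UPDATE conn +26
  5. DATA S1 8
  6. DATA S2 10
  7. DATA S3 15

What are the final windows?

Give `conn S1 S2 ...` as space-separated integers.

Answer: 7 15 33 28

Derivation:
Op 1: conn=34 S1=43 S2=43 S3=34 blocked=[]
Op 2: conn=34 S1=43 S2=43 S3=43 blocked=[]
Op 3: conn=14 S1=23 S2=43 S3=43 blocked=[]
Op 4: conn=40 S1=23 S2=43 S3=43 blocked=[]
Op 5: conn=32 S1=15 S2=43 S3=43 blocked=[]
Op 6: conn=22 S1=15 S2=33 S3=43 blocked=[]
Op 7: conn=7 S1=15 S2=33 S3=28 blocked=[]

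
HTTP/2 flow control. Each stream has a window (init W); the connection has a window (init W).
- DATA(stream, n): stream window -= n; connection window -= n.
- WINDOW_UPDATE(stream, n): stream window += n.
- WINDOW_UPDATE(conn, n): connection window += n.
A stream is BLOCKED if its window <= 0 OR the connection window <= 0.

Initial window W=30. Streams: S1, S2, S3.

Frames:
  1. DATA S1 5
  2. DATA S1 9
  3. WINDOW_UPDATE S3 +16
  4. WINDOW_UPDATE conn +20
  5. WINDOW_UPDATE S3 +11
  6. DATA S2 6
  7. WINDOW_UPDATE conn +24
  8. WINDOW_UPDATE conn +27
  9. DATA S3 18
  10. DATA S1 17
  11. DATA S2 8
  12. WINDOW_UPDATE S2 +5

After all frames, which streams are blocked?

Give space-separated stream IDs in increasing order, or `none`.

Answer: S1

Derivation:
Op 1: conn=25 S1=25 S2=30 S3=30 blocked=[]
Op 2: conn=16 S1=16 S2=30 S3=30 blocked=[]
Op 3: conn=16 S1=16 S2=30 S3=46 blocked=[]
Op 4: conn=36 S1=16 S2=30 S3=46 blocked=[]
Op 5: conn=36 S1=16 S2=30 S3=57 blocked=[]
Op 6: conn=30 S1=16 S2=24 S3=57 blocked=[]
Op 7: conn=54 S1=16 S2=24 S3=57 blocked=[]
Op 8: conn=81 S1=16 S2=24 S3=57 blocked=[]
Op 9: conn=63 S1=16 S2=24 S3=39 blocked=[]
Op 10: conn=46 S1=-1 S2=24 S3=39 blocked=[1]
Op 11: conn=38 S1=-1 S2=16 S3=39 blocked=[1]
Op 12: conn=38 S1=-1 S2=21 S3=39 blocked=[1]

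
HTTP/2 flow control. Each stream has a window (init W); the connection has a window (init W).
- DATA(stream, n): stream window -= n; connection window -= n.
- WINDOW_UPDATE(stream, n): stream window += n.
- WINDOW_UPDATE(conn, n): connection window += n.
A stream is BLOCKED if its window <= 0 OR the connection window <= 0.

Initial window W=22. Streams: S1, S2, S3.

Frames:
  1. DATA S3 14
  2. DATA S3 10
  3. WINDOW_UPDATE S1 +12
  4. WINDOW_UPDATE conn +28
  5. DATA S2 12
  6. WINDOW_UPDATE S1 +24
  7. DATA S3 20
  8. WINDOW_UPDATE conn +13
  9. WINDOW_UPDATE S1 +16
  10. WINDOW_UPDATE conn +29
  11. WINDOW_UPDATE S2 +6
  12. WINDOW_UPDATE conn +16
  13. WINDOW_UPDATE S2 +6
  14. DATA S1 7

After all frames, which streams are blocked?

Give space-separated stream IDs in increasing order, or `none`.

Op 1: conn=8 S1=22 S2=22 S3=8 blocked=[]
Op 2: conn=-2 S1=22 S2=22 S3=-2 blocked=[1, 2, 3]
Op 3: conn=-2 S1=34 S2=22 S3=-2 blocked=[1, 2, 3]
Op 4: conn=26 S1=34 S2=22 S3=-2 blocked=[3]
Op 5: conn=14 S1=34 S2=10 S3=-2 blocked=[3]
Op 6: conn=14 S1=58 S2=10 S3=-2 blocked=[3]
Op 7: conn=-6 S1=58 S2=10 S3=-22 blocked=[1, 2, 3]
Op 8: conn=7 S1=58 S2=10 S3=-22 blocked=[3]
Op 9: conn=7 S1=74 S2=10 S3=-22 blocked=[3]
Op 10: conn=36 S1=74 S2=10 S3=-22 blocked=[3]
Op 11: conn=36 S1=74 S2=16 S3=-22 blocked=[3]
Op 12: conn=52 S1=74 S2=16 S3=-22 blocked=[3]
Op 13: conn=52 S1=74 S2=22 S3=-22 blocked=[3]
Op 14: conn=45 S1=67 S2=22 S3=-22 blocked=[3]

Answer: S3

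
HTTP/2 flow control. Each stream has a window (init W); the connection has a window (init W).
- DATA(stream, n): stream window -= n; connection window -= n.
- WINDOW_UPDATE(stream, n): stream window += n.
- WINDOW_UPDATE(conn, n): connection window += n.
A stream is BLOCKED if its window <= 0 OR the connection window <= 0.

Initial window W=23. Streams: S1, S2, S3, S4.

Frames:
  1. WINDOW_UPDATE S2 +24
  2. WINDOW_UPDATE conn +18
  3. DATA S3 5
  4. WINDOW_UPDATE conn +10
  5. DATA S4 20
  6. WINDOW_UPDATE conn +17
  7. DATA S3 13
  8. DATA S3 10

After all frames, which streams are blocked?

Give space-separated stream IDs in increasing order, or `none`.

Answer: S3

Derivation:
Op 1: conn=23 S1=23 S2=47 S3=23 S4=23 blocked=[]
Op 2: conn=41 S1=23 S2=47 S3=23 S4=23 blocked=[]
Op 3: conn=36 S1=23 S2=47 S3=18 S4=23 blocked=[]
Op 4: conn=46 S1=23 S2=47 S3=18 S4=23 blocked=[]
Op 5: conn=26 S1=23 S2=47 S3=18 S4=3 blocked=[]
Op 6: conn=43 S1=23 S2=47 S3=18 S4=3 blocked=[]
Op 7: conn=30 S1=23 S2=47 S3=5 S4=3 blocked=[]
Op 8: conn=20 S1=23 S2=47 S3=-5 S4=3 blocked=[3]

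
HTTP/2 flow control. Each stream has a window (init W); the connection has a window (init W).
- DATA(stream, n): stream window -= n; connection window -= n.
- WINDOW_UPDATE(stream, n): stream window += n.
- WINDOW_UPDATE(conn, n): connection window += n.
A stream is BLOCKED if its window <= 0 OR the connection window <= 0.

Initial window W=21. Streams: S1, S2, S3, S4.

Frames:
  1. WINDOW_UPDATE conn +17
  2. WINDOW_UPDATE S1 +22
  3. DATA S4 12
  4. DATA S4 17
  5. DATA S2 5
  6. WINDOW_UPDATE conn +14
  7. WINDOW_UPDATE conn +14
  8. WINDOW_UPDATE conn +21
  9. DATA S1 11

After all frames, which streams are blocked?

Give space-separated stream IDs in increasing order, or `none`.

Op 1: conn=38 S1=21 S2=21 S3=21 S4=21 blocked=[]
Op 2: conn=38 S1=43 S2=21 S3=21 S4=21 blocked=[]
Op 3: conn=26 S1=43 S2=21 S3=21 S4=9 blocked=[]
Op 4: conn=9 S1=43 S2=21 S3=21 S4=-8 blocked=[4]
Op 5: conn=4 S1=43 S2=16 S3=21 S4=-8 blocked=[4]
Op 6: conn=18 S1=43 S2=16 S3=21 S4=-8 blocked=[4]
Op 7: conn=32 S1=43 S2=16 S3=21 S4=-8 blocked=[4]
Op 8: conn=53 S1=43 S2=16 S3=21 S4=-8 blocked=[4]
Op 9: conn=42 S1=32 S2=16 S3=21 S4=-8 blocked=[4]

Answer: S4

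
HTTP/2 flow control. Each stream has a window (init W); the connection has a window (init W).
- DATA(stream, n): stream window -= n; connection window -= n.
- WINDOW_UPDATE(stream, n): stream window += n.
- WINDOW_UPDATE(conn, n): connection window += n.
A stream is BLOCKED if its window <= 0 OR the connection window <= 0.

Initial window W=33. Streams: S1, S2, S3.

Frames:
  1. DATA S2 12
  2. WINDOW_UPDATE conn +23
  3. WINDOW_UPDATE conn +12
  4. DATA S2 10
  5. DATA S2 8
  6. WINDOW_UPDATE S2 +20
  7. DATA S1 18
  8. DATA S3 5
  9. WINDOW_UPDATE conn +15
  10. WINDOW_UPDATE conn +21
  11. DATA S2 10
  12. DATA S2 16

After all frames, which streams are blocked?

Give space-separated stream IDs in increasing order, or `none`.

Answer: S2

Derivation:
Op 1: conn=21 S1=33 S2=21 S3=33 blocked=[]
Op 2: conn=44 S1=33 S2=21 S3=33 blocked=[]
Op 3: conn=56 S1=33 S2=21 S3=33 blocked=[]
Op 4: conn=46 S1=33 S2=11 S3=33 blocked=[]
Op 5: conn=38 S1=33 S2=3 S3=33 blocked=[]
Op 6: conn=38 S1=33 S2=23 S3=33 blocked=[]
Op 7: conn=20 S1=15 S2=23 S3=33 blocked=[]
Op 8: conn=15 S1=15 S2=23 S3=28 blocked=[]
Op 9: conn=30 S1=15 S2=23 S3=28 blocked=[]
Op 10: conn=51 S1=15 S2=23 S3=28 blocked=[]
Op 11: conn=41 S1=15 S2=13 S3=28 blocked=[]
Op 12: conn=25 S1=15 S2=-3 S3=28 blocked=[2]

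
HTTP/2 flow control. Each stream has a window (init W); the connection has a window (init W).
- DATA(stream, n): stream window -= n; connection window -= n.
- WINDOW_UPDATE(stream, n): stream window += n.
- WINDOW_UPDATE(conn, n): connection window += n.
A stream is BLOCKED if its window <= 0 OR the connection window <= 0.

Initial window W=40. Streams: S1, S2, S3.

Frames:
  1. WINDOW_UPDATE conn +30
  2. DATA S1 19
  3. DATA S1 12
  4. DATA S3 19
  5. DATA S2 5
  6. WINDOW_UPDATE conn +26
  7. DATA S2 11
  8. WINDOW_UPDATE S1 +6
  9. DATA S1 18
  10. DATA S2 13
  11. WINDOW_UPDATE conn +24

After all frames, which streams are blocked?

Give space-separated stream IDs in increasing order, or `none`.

Answer: S1

Derivation:
Op 1: conn=70 S1=40 S2=40 S3=40 blocked=[]
Op 2: conn=51 S1=21 S2=40 S3=40 blocked=[]
Op 3: conn=39 S1=9 S2=40 S3=40 blocked=[]
Op 4: conn=20 S1=9 S2=40 S3=21 blocked=[]
Op 5: conn=15 S1=9 S2=35 S3=21 blocked=[]
Op 6: conn=41 S1=9 S2=35 S3=21 blocked=[]
Op 7: conn=30 S1=9 S2=24 S3=21 blocked=[]
Op 8: conn=30 S1=15 S2=24 S3=21 blocked=[]
Op 9: conn=12 S1=-3 S2=24 S3=21 blocked=[1]
Op 10: conn=-1 S1=-3 S2=11 S3=21 blocked=[1, 2, 3]
Op 11: conn=23 S1=-3 S2=11 S3=21 blocked=[1]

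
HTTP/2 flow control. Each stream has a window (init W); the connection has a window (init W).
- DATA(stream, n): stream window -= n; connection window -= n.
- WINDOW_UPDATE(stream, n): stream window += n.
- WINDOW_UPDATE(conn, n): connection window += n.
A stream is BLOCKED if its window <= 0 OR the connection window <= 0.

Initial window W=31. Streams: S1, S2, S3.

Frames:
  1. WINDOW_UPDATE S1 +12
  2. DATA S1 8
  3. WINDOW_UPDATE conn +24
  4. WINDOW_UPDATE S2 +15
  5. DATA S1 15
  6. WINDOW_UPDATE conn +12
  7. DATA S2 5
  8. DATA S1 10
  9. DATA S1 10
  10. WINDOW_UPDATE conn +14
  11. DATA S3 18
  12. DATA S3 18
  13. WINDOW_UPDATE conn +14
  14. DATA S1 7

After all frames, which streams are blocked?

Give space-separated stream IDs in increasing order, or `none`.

Answer: S1 S3

Derivation:
Op 1: conn=31 S1=43 S2=31 S3=31 blocked=[]
Op 2: conn=23 S1=35 S2=31 S3=31 blocked=[]
Op 3: conn=47 S1=35 S2=31 S3=31 blocked=[]
Op 4: conn=47 S1=35 S2=46 S3=31 blocked=[]
Op 5: conn=32 S1=20 S2=46 S3=31 blocked=[]
Op 6: conn=44 S1=20 S2=46 S3=31 blocked=[]
Op 7: conn=39 S1=20 S2=41 S3=31 blocked=[]
Op 8: conn=29 S1=10 S2=41 S3=31 blocked=[]
Op 9: conn=19 S1=0 S2=41 S3=31 blocked=[1]
Op 10: conn=33 S1=0 S2=41 S3=31 blocked=[1]
Op 11: conn=15 S1=0 S2=41 S3=13 blocked=[1]
Op 12: conn=-3 S1=0 S2=41 S3=-5 blocked=[1, 2, 3]
Op 13: conn=11 S1=0 S2=41 S3=-5 blocked=[1, 3]
Op 14: conn=4 S1=-7 S2=41 S3=-5 blocked=[1, 3]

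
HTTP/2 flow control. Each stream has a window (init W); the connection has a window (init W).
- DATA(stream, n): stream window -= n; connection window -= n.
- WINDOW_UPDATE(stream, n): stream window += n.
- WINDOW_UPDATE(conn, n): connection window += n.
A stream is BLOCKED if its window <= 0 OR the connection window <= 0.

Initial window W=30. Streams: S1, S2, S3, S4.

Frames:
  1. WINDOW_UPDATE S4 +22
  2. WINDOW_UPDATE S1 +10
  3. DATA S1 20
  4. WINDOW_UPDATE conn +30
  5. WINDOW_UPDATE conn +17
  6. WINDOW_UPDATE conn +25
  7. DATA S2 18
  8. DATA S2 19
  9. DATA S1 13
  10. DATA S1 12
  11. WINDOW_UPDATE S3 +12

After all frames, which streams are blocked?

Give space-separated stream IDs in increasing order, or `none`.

Op 1: conn=30 S1=30 S2=30 S3=30 S4=52 blocked=[]
Op 2: conn=30 S1=40 S2=30 S3=30 S4=52 blocked=[]
Op 3: conn=10 S1=20 S2=30 S3=30 S4=52 blocked=[]
Op 4: conn=40 S1=20 S2=30 S3=30 S4=52 blocked=[]
Op 5: conn=57 S1=20 S2=30 S3=30 S4=52 blocked=[]
Op 6: conn=82 S1=20 S2=30 S3=30 S4=52 blocked=[]
Op 7: conn=64 S1=20 S2=12 S3=30 S4=52 blocked=[]
Op 8: conn=45 S1=20 S2=-7 S3=30 S4=52 blocked=[2]
Op 9: conn=32 S1=7 S2=-7 S3=30 S4=52 blocked=[2]
Op 10: conn=20 S1=-5 S2=-7 S3=30 S4=52 blocked=[1, 2]
Op 11: conn=20 S1=-5 S2=-7 S3=42 S4=52 blocked=[1, 2]

Answer: S1 S2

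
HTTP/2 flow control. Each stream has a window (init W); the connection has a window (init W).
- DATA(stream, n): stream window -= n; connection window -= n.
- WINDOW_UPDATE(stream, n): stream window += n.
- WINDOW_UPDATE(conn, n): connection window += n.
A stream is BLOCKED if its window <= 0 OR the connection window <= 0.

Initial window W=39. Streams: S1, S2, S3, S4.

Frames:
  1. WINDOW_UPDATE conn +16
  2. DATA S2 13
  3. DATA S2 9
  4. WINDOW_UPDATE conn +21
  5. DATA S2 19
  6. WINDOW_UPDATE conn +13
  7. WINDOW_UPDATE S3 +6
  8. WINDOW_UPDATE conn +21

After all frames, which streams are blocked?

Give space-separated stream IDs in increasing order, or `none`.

Answer: S2

Derivation:
Op 1: conn=55 S1=39 S2=39 S3=39 S4=39 blocked=[]
Op 2: conn=42 S1=39 S2=26 S3=39 S4=39 blocked=[]
Op 3: conn=33 S1=39 S2=17 S3=39 S4=39 blocked=[]
Op 4: conn=54 S1=39 S2=17 S3=39 S4=39 blocked=[]
Op 5: conn=35 S1=39 S2=-2 S3=39 S4=39 blocked=[2]
Op 6: conn=48 S1=39 S2=-2 S3=39 S4=39 blocked=[2]
Op 7: conn=48 S1=39 S2=-2 S3=45 S4=39 blocked=[2]
Op 8: conn=69 S1=39 S2=-2 S3=45 S4=39 blocked=[2]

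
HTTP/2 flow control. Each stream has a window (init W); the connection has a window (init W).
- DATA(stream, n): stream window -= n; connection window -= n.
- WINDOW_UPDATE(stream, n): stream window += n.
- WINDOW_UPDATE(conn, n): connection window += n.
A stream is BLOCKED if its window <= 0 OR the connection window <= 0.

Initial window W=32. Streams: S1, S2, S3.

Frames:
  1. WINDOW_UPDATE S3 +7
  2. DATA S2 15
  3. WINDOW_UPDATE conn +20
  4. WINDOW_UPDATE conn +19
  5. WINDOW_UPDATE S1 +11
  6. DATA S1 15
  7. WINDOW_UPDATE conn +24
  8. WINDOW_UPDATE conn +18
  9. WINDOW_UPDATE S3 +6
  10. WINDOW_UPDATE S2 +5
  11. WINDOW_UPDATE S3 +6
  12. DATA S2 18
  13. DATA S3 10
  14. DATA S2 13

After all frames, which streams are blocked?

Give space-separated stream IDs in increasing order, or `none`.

Op 1: conn=32 S1=32 S2=32 S3=39 blocked=[]
Op 2: conn=17 S1=32 S2=17 S3=39 blocked=[]
Op 3: conn=37 S1=32 S2=17 S3=39 blocked=[]
Op 4: conn=56 S1=32 S2=17 S3=39 blocked=[]
Op 5: conn=56 S1=43 S2=17 S3=39 blocked=[]
Op 6: conn=41 S1=28 S2=17 S3=39 blocked=[]
Op 7: conn=65 S1=28 S2=17 S3=39 blocked=[]
Op 8: conn=83 S1=28 S2=17 S3=39 blocked=[]
Op 9: conn=83 S1=28 S2=17 S3=45 blocked=[]
Op 10: conn=83 S1=28 S2=22 S3=45 blocked=[]
Op 11: conn=83 S1=28 S2=22 S3=51 blocked=[]
Op 12: conn=65 S1=28 S2=4 S3=51 blocked=[]
Op 13: conn=55 S1=28 S2=4 S3=41 blocked=[]
Op 14: conn=42 S1=28 S2=-9 S3=41 blocked=[2]

Answer: S2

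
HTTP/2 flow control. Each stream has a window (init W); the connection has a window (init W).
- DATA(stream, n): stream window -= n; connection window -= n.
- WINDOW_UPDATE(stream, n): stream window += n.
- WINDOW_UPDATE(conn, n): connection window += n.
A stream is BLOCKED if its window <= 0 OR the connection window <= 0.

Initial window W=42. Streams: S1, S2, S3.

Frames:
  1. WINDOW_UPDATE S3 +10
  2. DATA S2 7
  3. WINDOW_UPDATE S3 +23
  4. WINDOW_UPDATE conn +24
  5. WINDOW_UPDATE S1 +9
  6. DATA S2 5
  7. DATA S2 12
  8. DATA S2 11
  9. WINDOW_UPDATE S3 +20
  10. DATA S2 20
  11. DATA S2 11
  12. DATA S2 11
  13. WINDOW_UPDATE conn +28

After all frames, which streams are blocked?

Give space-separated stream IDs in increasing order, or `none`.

Op 1: conn=42 S1=42 S2=42 S3=52 blocked=[]
Op 2: conn=35 S1=42 S2=35 S3=52 blocked=[]
Op 3: conn=35 S1=42 S2=35 S3=75 blocked=[]
Op 4: conn=59 S1=42 S2=35 S3=75 blocked=[]
Op 5: conn=59 S1=51 S2=35 S3=75 blocked=[]
Op 6: conn=54 S1=51 S2=30 S3=75 blocked=[]
Op 7: conn=42 S1=51 S2=18 S3=75 blocked=[]
Op 8: conn=31 S1=51 S2=7 S3=75 blocked=[]
Op 9: conn=31 S1=51 S2=7 S3=95 blocked=[]
Op 10: conn=11 S1=51 S2=-13 S3=95 blocked=[2]
Op 11: conn=0 S1=51 S2=-24 S3=95 blocked=[1, 2, 3]
Op 12: conn=-11 S1=51 S2=-35 S3=95 blocked=[1, 2, 3]
Op 13: conn=17 S1=51 S2=-35 S3=95 blocked=[2]

Answer: S2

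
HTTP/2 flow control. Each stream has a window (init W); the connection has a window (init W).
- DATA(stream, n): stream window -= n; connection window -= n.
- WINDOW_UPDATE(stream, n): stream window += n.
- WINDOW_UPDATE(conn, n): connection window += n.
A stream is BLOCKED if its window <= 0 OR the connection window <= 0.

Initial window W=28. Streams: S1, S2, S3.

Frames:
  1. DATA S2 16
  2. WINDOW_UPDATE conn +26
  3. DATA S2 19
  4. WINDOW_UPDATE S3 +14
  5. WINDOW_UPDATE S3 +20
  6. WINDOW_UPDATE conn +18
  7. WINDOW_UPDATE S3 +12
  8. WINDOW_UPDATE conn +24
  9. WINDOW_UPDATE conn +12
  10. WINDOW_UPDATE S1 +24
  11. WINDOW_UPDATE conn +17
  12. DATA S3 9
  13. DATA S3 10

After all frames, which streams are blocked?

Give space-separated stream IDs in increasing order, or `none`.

Op 1: conn=12 S1=28 S2=12 S3=28 blocked=[]
Op 2: conn=38 S1=28 S2=12 S3=28 blocked=[]
Op 3: conn=19 S1=28 S2=-7 S3=28 blocked=[2]
Op 4: conn=19 S1=28 S2=-7 S3=42 blocked=[2]
Op 5: conn=19 S1=28 S2=-7 S3=62 blocked=[2]
Op 6: conn=37 S1=28 S2=-7 S3=62 blocked=[2]
Op 7: conn=37 S1=28 S2=-7 S3=74 blocked=[2]
Op 8: conn=61 S1=28 S2=-7 S3=74 blocked=[2]
Op 9: conn=73 S1=28 S2=-7 S3=74 blocked=[2]
Op 10: conn=73 S1=52 S2=-7 S3=74 blocked=[2]
Op 11: conn=90 S1=52 S2=-7 S3=74 blocked=[2]
Op 12: conn=81 S1=52 S2=-7 S3=65 blocked=[2]
Op 13: conn=71 S1=52 S2=-7 S3=55 blocked=[2]

Answer: S2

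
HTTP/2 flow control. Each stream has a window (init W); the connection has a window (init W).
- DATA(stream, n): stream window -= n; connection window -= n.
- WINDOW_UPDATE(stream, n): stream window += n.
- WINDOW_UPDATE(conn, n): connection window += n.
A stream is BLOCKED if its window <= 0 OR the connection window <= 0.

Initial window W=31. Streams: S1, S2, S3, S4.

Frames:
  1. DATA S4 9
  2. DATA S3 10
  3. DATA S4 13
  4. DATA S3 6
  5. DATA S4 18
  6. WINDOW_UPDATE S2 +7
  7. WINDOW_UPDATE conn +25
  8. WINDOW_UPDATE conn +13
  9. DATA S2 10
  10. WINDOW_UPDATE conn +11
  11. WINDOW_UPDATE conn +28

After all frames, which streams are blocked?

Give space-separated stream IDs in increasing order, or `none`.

Op 1: conn=22 S1=31 S2=31 S3=31 S4=22 blocked=[]
Op 2: conn=12 S1=31 S2=31 S3=21 S4=22 blocked=[]
Op 3: conn=-1 S1=31 S2=31 S3=21 S4=9 blocked=[1, 2, 3, 4]
Op 4: conn=-7 S1=31 S2=31 S3=15 S4=9 blocked=[1, 2, 3, 4]
Op 5: conn=-25 S1=31 S2=31 S3=15 S4=-9 blocked=[1, 2, 3, 4]
Op 6: conn=-25 S1=31 S2=38 S3=15 S4=-9 blocked=[1, 2, 3, 4]
Op 7: conn=0 S1=31 S2=38 S3=15 S4=-9 blocked=[1, 2, 3, 4]
Op 8: conn=13 S1=31 S2=38 S3=15 S4=-9 blocked=[4]
Op 9: conn=3 S1=31 S2=28 S3=15 S4=-9 blocked=[4]
Op 10: conn=14 S1=31 S2=28 S3=15 S4=-9 blocked=[4]
Op 11: conn=42 S1=31 S2=28 S3=15 S4=-9 blocked=[4]

Answer: S4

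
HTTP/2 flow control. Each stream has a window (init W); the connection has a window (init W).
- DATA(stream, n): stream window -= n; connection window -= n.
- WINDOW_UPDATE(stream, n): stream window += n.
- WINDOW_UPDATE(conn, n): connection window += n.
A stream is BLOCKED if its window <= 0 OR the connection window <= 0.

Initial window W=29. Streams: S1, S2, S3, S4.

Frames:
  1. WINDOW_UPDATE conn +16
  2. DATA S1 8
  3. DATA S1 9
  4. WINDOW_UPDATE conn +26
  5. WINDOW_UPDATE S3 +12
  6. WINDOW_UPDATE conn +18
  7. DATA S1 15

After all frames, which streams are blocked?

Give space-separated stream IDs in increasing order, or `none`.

Answer: S1

Derivation:
Op 1: conn=45 S1=29 S2=29 S3=29 S4=29 blocked=[]
Op 2: conn=37 S1=21 S2=29 S3=29 S4=29 blocked=[]
Op 3: conn=28 S1=12 S2=29 S3=29 S4=29 blocked=[]
Op 4: conn=54 S1=12 S2=29 S3=29 S4=29 blocked=[]
Op 5: conn=54 S1=12 S2=29 S3=41 S4=29 blocked=[]
Op 6: conn=72 S1=12 S2=29 S3=41 S4=29 blocked=[]
Op 7: conn=57 S1=-3 S2=29 S3=41 S4=29 blocked=[1]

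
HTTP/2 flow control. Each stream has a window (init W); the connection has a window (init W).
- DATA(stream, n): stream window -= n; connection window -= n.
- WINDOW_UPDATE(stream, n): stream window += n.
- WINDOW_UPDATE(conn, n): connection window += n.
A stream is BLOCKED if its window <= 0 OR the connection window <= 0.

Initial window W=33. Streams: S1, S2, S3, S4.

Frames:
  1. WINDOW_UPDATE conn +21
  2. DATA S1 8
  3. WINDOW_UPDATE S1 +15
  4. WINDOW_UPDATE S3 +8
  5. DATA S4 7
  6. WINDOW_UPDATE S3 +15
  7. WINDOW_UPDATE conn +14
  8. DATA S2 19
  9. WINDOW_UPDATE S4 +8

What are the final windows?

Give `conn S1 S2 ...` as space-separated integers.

Op 1: conn=54 S1=33 S2=33 S3=33 S4=33 blocked=[]
Op 2: conn=46 S1=25 S2=33 S3=33 S4=33 blocked=[]
Op 3: conn=46 S1=40 S2=33 S3=33 S4=33 blocked=[]
Op 4: conn=46 S1=40 S2=33 S3=41 S4=33 blocked=[]
Op 5: conn=39 S1=40 S2=33 S3=41 S4=26 blocked=[]
Op 6: conn=39 S1=40 S2=33 S3=56 S4=26 blocked=[]
Op 7: conn=53 S1=40 S2=33 S3=56 S4=26 blocked=[]
Op 8: conn=34 S1=40 S2=14 S3=56 S4=26 blocked=[]
Op 9: conn=34 S1=40 S2=14 S3=56 S4=34 blocked=[]

Answer: 34 40 14 56 34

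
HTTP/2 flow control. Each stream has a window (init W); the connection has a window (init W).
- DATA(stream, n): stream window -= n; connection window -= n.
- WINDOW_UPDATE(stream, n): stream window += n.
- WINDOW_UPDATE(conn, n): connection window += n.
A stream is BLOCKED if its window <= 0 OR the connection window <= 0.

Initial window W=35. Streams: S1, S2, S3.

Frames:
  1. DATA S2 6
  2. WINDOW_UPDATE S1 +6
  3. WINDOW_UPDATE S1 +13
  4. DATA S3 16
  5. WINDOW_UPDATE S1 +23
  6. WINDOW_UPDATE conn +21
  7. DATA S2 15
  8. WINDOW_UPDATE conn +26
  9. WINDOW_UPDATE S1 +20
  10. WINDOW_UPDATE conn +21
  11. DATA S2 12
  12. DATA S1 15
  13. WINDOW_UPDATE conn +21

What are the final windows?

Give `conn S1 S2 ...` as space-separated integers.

Answer: 60 82 2 19

Derivation:
Op 1: conn=29 S1=35 S2=29 S3=35 blocked=[]
Op 2: conn=29 S1=41 S2=29 S3=35 blocked=[]
Op 3: conn=29 S1=54 S2=29 S3=35 blocked=[]
Op 4: conn=13 S1=54 S2=29 S3=19 blocked=[]
Op 5: conn=13 S1=77 S2=29 S3=19 blocked=[]
Op 6: conn=34 S1=77 S2=29 S3=19 blocked=[]
Op 7: conn=19 S1=77 S2=14 S3=19 blocked=[]
Op 8: conn=45 S1=77 S2=14 S3=19 blocked=[]
Op 9: conn=45 S1=97 S2=14 S3=19 blocked=[]
Op 10: conn=66 S1=97 S2=14 S3=19 blocked=[]
Op 11: conn=54 S1=97 S2=2 S3=19 blocked=[]
Op 12: conn=39 S1=82 S2=2 S3=19 blocked=[]
Op 13: conn=60 S1=82 S2=2 S3=19 blocked=[]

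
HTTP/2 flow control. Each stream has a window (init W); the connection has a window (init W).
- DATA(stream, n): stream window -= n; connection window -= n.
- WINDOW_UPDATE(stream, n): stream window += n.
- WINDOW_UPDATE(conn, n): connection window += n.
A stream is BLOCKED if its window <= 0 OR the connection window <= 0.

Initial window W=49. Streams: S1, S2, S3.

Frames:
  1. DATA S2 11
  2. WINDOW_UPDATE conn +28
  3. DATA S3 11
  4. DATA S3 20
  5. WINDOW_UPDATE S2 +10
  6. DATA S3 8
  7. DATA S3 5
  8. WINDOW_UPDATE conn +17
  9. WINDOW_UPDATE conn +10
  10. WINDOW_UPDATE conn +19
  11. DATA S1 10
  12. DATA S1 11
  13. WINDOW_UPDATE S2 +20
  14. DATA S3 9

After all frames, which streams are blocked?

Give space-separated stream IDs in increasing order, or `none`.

Op 1: conn=38 S1=49 S2=38 S3=49 blocked=[]
Op 2: conn=66 S1=49 S2=38 S3=49 blocked=[]
Op 3: conn=55 S1=49 S2=38 S3=38 blocked=[]
Op 4: conn=35 S1=49 S2=38 S3=18 blocked=[]
Op 5: conn=35 S1=49 S2=48 S3=18 blocked=[]
Op 6: conn=27 S1=49 S2=48 S3=10 blocked=[]
Op 7: conn=22 S1=49 S2=48 S3=5 blocked=[]
Op 8: conn=39 S1=49 S2=48 S3=5 blocked=[]
Op 9: conn=49 S1=49 S2=48 S3=5 blocked=[]
Op 10: conn=68 S1=49 S2=48 S3=5 blocked=[]
Op 11: conn=58 S1=39 S2=48 S3=5 blocked=[]
Op 12: conn=47 S1=28 S2=48 S3=5 blocked=[]
Op 13: conn=47 S1=28 S2=68 S3=5 blocked=[]
Op 14: conn=38 S1=28 S2=68 S3=-4 blocked=[3]

Answer: S3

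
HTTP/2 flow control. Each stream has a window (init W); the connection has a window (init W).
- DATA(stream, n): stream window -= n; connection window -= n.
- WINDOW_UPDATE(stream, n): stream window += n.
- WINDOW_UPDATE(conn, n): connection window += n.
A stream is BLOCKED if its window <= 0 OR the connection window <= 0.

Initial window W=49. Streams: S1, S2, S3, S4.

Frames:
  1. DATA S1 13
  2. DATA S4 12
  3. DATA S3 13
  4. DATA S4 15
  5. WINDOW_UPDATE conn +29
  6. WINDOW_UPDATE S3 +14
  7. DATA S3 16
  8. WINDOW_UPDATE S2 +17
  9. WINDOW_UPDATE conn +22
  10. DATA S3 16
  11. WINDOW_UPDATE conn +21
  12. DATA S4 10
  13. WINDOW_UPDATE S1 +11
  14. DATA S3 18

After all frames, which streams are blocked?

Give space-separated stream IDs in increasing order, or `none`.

Op 1: conn=36 S1=36 S2=49 S3=49 S4=49 blocked=[]
Op 2: conn=24 S1=36 S2=49 S3=49 S4=37 blocked=[]
Op 3: conn=11 S1=36 S2=49 S3=36 S4=37 blocked=[]
Op 4: conn=-4 S1=36 S2=49 S3=36 S4=22 blocked=[1, 2, 3, 4]
Op 5: conn=25 S1=36 S2=49 S3=36 S4=22 blocked=[]
Op 6: conn=25 S1=36 S2=49 S3=50 S4=22 blocked=[]
Op 7: conn=9 S1=36 S2=49 S3=34 S4=22 blocked=[]
Op 8: conn=9 S1=36 S2=66 S3=34 S4=22 blocked=[]
Op 9: conn=31 S1=36 S2=66 S3=34 S4=22 blocked=[]
Op 10: conn=15 S1=36 S2=66 S3=18 S4=22 blocked=[]
Op 11: conn=36 S1=36 S2=66 S3=18 S4=22 blocked=[]
Op 12: conn=26 S1=36 S2=66 S3=18 S4=12 blocked=[]
Op 13: conn=26 S1=47 S2=66 S3=18 S4=12 blocked=[]
Op 14: conn=8 S1=47 S2=66 S3=0 S4=12 blocked=[3]

Answer: S3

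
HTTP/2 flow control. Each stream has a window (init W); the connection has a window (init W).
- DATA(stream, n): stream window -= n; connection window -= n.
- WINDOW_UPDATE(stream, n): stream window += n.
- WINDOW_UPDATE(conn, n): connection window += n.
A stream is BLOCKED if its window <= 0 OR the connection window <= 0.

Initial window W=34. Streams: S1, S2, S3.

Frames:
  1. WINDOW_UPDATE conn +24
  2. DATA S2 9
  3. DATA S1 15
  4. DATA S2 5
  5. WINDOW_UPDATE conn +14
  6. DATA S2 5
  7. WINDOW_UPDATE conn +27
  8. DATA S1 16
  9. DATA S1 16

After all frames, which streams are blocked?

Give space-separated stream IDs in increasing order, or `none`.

Answer: S1

Derivation:
Op 1: conn=58 S1=34 S2=34 S3=34 blocked=[]
Op 2: conn=49 S1=34 S2=25 S3=34 blocked=[]
Op 3: conn=34 S1=19 S2=25 S3=34 blocked=[]
Op 4: conn=29 S1=19 S2=20 S3=34 blocked=[]
Op 5: conn=43 S1=19 S2=20 S3=34 blocked=[]
Op 6: conn=38 S1=19 S2=15 S3=34 blocked=[]
Op 7: conn=65 S1=19 S2=15 S3=34 blocked=[]
Op 8: conn=49 S1=3 S2=15 S3=34 blocked=[]
Op 9: conn=33 S1=-13 S2=15 S3=34 blocked=[1]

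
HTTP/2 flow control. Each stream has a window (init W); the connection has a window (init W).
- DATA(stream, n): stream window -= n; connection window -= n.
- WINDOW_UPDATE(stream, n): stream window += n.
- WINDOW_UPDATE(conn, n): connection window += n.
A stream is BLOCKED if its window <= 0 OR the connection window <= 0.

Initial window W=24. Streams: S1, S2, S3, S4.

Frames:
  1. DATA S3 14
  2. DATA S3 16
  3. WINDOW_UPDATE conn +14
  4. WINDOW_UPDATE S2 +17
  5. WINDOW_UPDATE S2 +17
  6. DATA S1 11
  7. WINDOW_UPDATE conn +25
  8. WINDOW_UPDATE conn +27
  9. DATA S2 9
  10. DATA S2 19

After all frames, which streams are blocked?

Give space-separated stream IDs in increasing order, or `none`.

Op 1: conn=10 S1=24 S2=24 S3=10 S4=24 blocked=[]
Op 2: conn=-6 S1=24 S2=24 S3=-6 S4=24 blocked=[1, 2, 3, 4]
Op 3: conn=8 S1=24 S2=24 S3=-6 S4=24 blocked=[3]
Op 4: conn=8 S1=24 S2=41 S3=-6 S4=24 blocked=[3]
Op 5: conn=8 S1=24 S2=58 S3=-6 S4=24 blocked=[3]
Op 6: conn=-3 S1=13 S2=58 S3=-6 S4=24 blocked=[1, 2, 3, 4]
Op 7: conn=22 S1=13 S2=58 S3=-6 S4=24 blocked=[3]
Op 8: conn=49 S1=13 S2=58 S3=-6 S4=24 blocked=[3]
Op 9: conn=40 S1=13 S2=49 S3=-6 S4=24 blocked=[3]
Op 10: conn=21 S1=13 S2=30 S3=-6 S4=24 blocked=[3]

Answer: S3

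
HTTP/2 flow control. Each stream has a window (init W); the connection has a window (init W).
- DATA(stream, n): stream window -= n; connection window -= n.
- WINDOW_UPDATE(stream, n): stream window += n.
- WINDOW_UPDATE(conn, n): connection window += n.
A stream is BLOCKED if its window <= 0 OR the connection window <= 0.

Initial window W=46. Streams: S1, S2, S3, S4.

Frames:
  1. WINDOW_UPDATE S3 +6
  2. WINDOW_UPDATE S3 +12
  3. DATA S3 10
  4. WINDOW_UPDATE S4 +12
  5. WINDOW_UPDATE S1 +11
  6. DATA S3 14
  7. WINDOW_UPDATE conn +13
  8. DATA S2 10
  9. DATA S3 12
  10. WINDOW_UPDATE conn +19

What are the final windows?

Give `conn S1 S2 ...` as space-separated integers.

Answer: 32 57 36 28 58

Derivation:
Op 1: conn=46 S1=46 S2=46 S3=52 S4=46 blocked=[]
Op 2: conn=46 S1=46 S2=46 S3=64 S4=46 blocked=[]
Op 3: conn=36 S1=46 S2=46 S3=54 S4=46 blocked=[]
Op 4: conn=36 S1=46 S2=46 S3=54 S4=58 blocked=[]
Op 5: conn=36 S1=57 S2=46 S3=54 S4=58 blocked=[]
Op 6: conn=22 S1=57 S2=46 S3=40 S4=58 blocked=[]
Op 7: conn=35 S1=57 S2=46 S3=40 S4=58 blocked=[]
Op 8: conn=25 S1=57 S2=36 S3=40 S4=58 blocked=[]
Op 9: conn=13 S1=57 S2=36 S3=28 S4=58 blocked=[]
Op 10: conn=32 S1=57 S2=36 S3=28 S4=58 blocked=[]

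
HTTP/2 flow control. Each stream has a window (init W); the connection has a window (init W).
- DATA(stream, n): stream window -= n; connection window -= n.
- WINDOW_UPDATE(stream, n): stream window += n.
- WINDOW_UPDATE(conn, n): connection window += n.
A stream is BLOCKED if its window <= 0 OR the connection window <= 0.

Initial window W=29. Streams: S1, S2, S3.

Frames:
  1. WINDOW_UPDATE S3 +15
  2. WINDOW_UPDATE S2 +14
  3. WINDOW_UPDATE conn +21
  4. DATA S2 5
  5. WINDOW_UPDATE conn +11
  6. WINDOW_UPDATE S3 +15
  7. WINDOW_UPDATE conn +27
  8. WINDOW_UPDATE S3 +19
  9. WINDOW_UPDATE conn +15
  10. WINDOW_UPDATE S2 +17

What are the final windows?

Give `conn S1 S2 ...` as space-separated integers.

Answer: 98 29 55 78

Derivation:
Op 1: conn=29 S1=29 S2=29 S3=44 blocked=[]
Op 2: conn=29 S1=29 S2=43 S3=44 blocked=[]
Op 3: conn=50 S1=29 S2=43 S3=44 blocked=[]
Op 4: conn=45 S1=29 S2=38 S3=44 blocked=[]
Op 5: conn=56 S1=29 S2=38 S3=44 blocked=[]
Op 6: conn=56 S1=29 S2=38 S3=59 blocked=[]
Op 7: conn=83 S1=29 S2=38 S3=59 blocked=[]
Op 8: conn=83 S1=29 S2=38 S3=78 blocked=[]
Op 9: conn=98 S1=29 S2=38 S3=78 blocked=[]
Op 10: conn=98 S1=29 S2=55 S3=78 blocked=[]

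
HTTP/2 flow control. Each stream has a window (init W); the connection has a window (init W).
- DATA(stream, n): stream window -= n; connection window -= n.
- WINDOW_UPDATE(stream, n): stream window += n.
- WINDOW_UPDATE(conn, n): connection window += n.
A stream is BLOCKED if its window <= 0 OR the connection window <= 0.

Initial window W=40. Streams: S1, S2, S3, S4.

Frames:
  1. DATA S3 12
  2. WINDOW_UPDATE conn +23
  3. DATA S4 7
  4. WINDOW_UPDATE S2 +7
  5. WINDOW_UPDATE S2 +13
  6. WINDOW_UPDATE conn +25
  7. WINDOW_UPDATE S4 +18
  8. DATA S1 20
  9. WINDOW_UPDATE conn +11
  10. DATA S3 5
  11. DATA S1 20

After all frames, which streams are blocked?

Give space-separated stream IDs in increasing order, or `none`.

Op 1: conn=28 S1=40 S2=40 S3=28 S4=40 blocked=[]
Op 2: conn=51 S1=40 S2=40 S3=28 S4=40 blocked=[]
Op 3: conn=44 S1=40 S2=40 S3=28 S4=33 blocked=[]
Op 4: conn=44 S1=40 S2=47 S3=28 S4=33 blocked=[]
Op 5: conn=44 S1=40 S2=60 S3=28 S4=33 blocked=[]
Op 6: conn=69 S1=40 S2=60 S3=28 S4=33 blocked=[]
Op 7: conn=69 S1=40 S2=60 S3=28 S4=51 blocked=[]
Op 8: conn=49 S1=20 S2=60 S3=28 S4=51 blocked=[]
Op 9: conn=60 S1=20 S2=60 S3=28 S4=51 blocked=[]
Op 10: conn=55 S1=20 S2=60 S3=23 S4=51 blocked=[]
Op 11: conn=35 S1=0 S2=60 S3=23 S4=51 blocked=[1]

Answer: S1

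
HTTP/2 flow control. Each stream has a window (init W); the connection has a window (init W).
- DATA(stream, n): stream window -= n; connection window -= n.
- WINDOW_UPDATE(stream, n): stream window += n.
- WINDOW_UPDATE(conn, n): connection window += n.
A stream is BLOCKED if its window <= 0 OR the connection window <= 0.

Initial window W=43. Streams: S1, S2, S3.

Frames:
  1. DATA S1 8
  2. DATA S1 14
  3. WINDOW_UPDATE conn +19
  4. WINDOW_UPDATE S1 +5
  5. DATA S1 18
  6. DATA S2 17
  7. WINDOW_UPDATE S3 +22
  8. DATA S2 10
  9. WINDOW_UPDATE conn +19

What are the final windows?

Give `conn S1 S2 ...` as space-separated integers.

Answer: 14 8 16 65

Derivation:
Op 1: conn=35 S1=35 S2=43 S3=43 blocked=[]
Op 2: conn=21 S1=21 S2=43 S3=43 blocked=[]
Op 3: conn=40 S1=21 S2=43 S3=43 blocked=[]
Op 4: conn=40 S1=26 S2=43 S3=43 blocked=[]
Op 5: conn=22 S1=8 S2=43 S3=43 blocked=[]
Op 6: conn=5 S1=8 S2=26 S3=43 blocked=[]
Op 7: conn=5 S1=8 S2=26 S3=65 blocked=[]
Op 8: conn=-5 S1=8 S2=16 S3=65 blocked=[1, 2, 3]
Op 9: conn=14 S1=8 S2=16 S3=65 blocked=[]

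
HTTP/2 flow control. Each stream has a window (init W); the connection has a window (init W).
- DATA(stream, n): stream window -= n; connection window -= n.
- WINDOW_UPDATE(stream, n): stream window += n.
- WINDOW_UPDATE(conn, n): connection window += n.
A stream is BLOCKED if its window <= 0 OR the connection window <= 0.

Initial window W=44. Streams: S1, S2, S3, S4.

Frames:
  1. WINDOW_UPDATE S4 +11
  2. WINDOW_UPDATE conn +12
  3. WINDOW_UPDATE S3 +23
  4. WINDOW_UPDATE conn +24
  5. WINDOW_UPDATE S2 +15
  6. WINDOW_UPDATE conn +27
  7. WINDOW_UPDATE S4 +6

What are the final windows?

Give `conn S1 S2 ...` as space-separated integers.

Answer: 107 44 59 67 61

Derivation:
Op 1: conn=44 S1=44 S2=44 S3=44 S4=55 blocked=[]
Op 2: conn=56 S1=44 S2=44 S3=44 S4=55 blocked=[]
Op 3: conn=56 S1=44 S2=44 S3=67 S4=55 blocked=[]
Op 4: conn=80 S1=44 S2=44 S3=67 S4=55 blocked=[]
Op 5: conn=80 S1=44 S2=59 S3=67 S4=55 blocked=[]
Op 6: conn=107 S1=44 S2=59 S3=67 S4=55 blocked=[]
Op 7: conn=107 S1=44 S2=59 S3=67 S4=61 blocked=[]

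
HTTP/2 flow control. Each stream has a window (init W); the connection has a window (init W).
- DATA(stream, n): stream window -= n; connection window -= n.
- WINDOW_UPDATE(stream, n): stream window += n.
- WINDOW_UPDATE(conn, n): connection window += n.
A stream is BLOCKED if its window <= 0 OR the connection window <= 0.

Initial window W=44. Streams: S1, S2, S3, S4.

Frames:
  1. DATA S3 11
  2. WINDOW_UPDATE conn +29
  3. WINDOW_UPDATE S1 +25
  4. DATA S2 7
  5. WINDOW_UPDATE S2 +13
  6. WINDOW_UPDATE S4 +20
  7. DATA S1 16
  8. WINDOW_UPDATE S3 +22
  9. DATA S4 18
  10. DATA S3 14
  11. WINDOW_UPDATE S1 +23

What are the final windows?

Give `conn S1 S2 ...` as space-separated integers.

Op 1: conn=33 S1=44 S2=44 S3=33 S4=44 blocked=[]
Op 2: conn=62 S1=44 S2=44 S3=33 S4=44 blocked=[]
Op 3: conn=62 S1=69 S2=44 S3=33 S4=44 blocked=[]
Op 4: conn=55 S1=69 S2=37 S3=33 S4=44 blocked=[]
Op 5: conn=55 S1=69 S2=50 S3=33 S4=44 blocked=[]
Op 6: conn=55 S1=69 S2=50 S3=33 S4=64 blocked=[]
Op 7: conn=39 S1=53 S2=50 S3=33 S4=64 blocked=[]
Op 8: conn=39 S1=53 S2=50 S3=55 S4=64 blocked=[]
Op 9: conn=21 S1=53 S2=50 S3=55 S4=46 blocked=[]
Op 10: conn=7 S1=53 S2=50 S3=41 S4=46 blocked=[]
Op 11: conn=7 S1=76 S2=50 S3=41 S4=46 blocked=[]

Answer: 7 76 50 41 46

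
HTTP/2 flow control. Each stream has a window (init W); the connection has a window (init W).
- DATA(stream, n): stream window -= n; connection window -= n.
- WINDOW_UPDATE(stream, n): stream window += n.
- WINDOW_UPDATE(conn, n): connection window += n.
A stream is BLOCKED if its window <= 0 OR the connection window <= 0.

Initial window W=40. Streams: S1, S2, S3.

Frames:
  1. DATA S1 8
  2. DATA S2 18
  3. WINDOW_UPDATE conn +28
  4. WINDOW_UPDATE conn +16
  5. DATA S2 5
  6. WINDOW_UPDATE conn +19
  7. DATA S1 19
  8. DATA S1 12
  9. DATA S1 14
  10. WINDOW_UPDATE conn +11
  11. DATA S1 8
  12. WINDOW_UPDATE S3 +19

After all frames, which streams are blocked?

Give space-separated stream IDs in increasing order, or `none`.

Op 1: conn=32 S1=32 S2=40 S3=40 blocked=[]
Op 2: conn=14 S1=32 S2=22 S3=40 blocked=[]
Op 3: conn=42 S1=32 S2=22 S3=40 blocked=[]
Op 4: conn=58 S1=32 S2=22 S3=40 blocked=[]
Op 5: conn=53 S1=32 S2=17 S3=40 blocked=[]
Op 6: conn=72 S1=32 S2=17 S3=40 blocked=[]
Op 7: conn=53 S1=13 S2=17 S3=40 blocked=[]
Op 8: conn=41 S1=1 S2=17 S3=40 blocked=[]
Op 9: conn=27 S1=-13 S2=17 S3=40 blocked=[1]
Op 10: conn=38 S1=-13 S2=17 S3=40 blocked=[1]
Op 11: conn=30 S1=-21 S2=17 S3=40 blocked=[1]
Op 12: conn=30 S1=-21 S2=17 S3=59 blocked=[1]

Answer: S1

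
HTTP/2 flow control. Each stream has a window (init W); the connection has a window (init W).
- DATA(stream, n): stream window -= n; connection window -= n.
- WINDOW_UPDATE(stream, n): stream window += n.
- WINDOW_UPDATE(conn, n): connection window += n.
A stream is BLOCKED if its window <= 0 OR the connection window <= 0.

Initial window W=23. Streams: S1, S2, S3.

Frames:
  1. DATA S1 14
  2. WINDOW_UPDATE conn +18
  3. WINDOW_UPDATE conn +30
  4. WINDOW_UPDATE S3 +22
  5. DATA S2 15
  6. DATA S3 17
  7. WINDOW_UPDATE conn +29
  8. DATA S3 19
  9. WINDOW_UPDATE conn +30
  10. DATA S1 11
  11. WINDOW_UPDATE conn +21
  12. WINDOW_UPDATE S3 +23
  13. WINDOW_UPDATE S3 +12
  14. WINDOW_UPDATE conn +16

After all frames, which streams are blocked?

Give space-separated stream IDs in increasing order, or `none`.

Answer: S1

Derivation:
Op 1: conn=9 S1=9 S2=23 S3=23 blocked=[]
Op 2: conn=27 S1=9 S2=23 S3=23 blocked=[]
Op 3: conn=57 S1=9 S2=23 S3=23 blocked=[]
Op 4: conn=57 S1=9 S2=23 S3=45 blocked=[]
Op 5: conn=42 S1=9 S2=8 S3=45 blocked=[]
Op 6: conn=25 S1=9 S2=8 S3=28 blocked=[]
Op 7: conn=54 S1=9 S2=8 S3=28 blocked=[]
Op 8: conn=35 S1=9 S2=8 S3=9 blocked=[]
Op 9: conn=65 S1=9 S2=8 S3=9 blocked=[]
Op 10: conn=54 S1=-2 S2=8 S3=9 blocked=[1]
Op 11: conn=75 S1=-2 S2=8 S3=9 blocked=[1]
Op 12: conn=75 S1=-2 S2=8 S3=32 blocked=[1]
Op 13: conn=75 S1=-2 S2=8 S3=44 blocked=[1]
Op 14: conn=91 S1=-2 S2=8 S3=44 blocked=[1]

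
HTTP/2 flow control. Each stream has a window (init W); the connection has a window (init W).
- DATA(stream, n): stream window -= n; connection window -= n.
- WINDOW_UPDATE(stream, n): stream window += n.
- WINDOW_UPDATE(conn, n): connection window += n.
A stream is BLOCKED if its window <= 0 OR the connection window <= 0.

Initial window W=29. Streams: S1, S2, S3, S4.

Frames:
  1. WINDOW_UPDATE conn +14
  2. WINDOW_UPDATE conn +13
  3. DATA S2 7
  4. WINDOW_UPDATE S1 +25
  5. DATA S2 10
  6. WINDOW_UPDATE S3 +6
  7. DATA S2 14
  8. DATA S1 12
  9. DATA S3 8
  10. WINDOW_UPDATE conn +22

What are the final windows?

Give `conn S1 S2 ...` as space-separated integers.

Answer: 27 42 -2 27 29

Derivation:
Op 1: conn=43 S1=29 S2=29 S3=29 S4=29 blocked=[]
Op 2: conn=56 S1=29 S2=29 S3=29 S4=29 blocked=[]
Op 3: conn=49 S1=29 S2=22 S3=29 S4=29 blocked=[]
Op 4: conn=49 S1=54 S2=22 S3=29 S4=29 blocked=[]
Op 5: conn=39 S1=54 S2=12 S3=29 S4=29 blocked=[]
Op 6: conn=39 S1=54 S2=12 S3=35 S4=29 blocked=[]
Op 7: conn=25 S1=54 S2=-2 S3=35 S4=29 blocked=[2]
Op 8: conn=13 S1=42 S2=-2 S3=35 S4=29 blocked=[2]
Op 9: conn=5 S1=42 S2=-2 S3=27 S4=29 blocked=[2]
Op 10: conn=27 S1=42 S2=-2 S3=27 S4=29 blocked=[2]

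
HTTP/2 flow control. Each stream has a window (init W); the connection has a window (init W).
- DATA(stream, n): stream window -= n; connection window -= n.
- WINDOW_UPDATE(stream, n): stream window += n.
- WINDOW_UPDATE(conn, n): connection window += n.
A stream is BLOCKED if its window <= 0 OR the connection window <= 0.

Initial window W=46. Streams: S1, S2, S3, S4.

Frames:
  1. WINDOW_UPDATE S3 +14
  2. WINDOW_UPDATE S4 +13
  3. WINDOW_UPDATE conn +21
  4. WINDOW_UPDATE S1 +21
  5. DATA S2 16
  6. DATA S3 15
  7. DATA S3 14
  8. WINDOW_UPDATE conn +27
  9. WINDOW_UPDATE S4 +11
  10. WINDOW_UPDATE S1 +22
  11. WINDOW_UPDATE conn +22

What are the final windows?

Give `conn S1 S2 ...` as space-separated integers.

Answer: 71 89 30 31 70

Derivation:
Op 1: conn=46 S1=46 S2=46 S3=60 S4=46 blocked=[]
Op 2: conn=46 S1=46 S2=46 S3=60 S4=59 blocked=[]
Op 3: conn=67 S1=46 S2=46 S3=60 S4=59 blocked=[]
Op 4: conn=67 S1=67 S2=46 S3=60 S4=59 blocked=[]
Op 5: conn=51 S1=67 S2=30 S3=60 S4=59 blocked=[]
Op 6: conn=36 S1=67 S2=30 S3=45 S4=59 blocked=[]
Op 7: conn=22 S1=67 S2=30 S3=31 S4=59 blocked=[]
Op 8: conn=49 S1=67 S2=30 S3=31 S4=59 blocked=[]
Op 9: conn=49 S1=67 S2=30 S3=31 S4=70 blocked=[]
Op 10: conn=49 S1=89 S2=30 S3=31 S4=70 blocked=[]
Op 11: conn=71 S1=89 S2=30 S3=31 S4=70 blocked=[]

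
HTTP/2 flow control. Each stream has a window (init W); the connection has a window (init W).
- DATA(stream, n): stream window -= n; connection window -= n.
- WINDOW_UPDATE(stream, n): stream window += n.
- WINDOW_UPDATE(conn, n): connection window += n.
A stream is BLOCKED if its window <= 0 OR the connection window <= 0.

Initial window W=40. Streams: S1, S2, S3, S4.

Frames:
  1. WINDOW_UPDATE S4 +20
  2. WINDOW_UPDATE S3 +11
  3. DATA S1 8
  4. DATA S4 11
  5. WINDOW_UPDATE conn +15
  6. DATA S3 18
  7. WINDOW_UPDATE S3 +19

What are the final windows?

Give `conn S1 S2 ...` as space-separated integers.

Op 1: conn=40 S1=40 S2=40 S3=40 S4=60 blocked=[]
Op 2: conn=40 S1=40 S2=40 S3=51 S4=60 blocked=[]
Op 3: conn=32 S1=32 S2=40 S3=51 S4=60 blocked=[]
Op 4: conn=21 S1=32 S2=40 S3=51 S4=49 blocked=[]
Op 5: conn=36 S1=32 S2=40 S3=51 S4=49 blocked=[]
Op 6: conn=18 S1=32 S2=40 S3=33 S4=49 blocked=[]
Op 7: conn=18 S1=32 S2=40 S3=52 S4=49 blocked=[]

Answer: 18 32 40 52 49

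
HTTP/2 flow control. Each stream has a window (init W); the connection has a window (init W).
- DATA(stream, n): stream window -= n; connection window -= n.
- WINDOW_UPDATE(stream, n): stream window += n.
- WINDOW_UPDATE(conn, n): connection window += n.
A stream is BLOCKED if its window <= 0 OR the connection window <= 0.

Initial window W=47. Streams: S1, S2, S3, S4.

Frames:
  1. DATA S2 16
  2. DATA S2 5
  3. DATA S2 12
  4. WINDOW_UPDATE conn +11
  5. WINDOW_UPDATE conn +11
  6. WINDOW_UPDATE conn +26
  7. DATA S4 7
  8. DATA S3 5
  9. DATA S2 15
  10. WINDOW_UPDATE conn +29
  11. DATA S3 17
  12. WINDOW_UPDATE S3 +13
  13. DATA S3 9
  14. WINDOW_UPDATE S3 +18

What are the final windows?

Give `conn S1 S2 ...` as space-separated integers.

Answer: 38 47 -1 47 40

Derivation:
Op 1: conn=31 S1=47 S2=31 S3=47 S4=47 blocked=[]
Op 2: conn=26 S1=47 S2=26 S3=47 S4=47 blocked=[]
Op 3: conn=14 S1=47 S2=14 S3=47 S4=47 blocked=[]
Op 4: conn=25 S1=47 S2=14 S3=47 S4=47 blocked=[]
Op 5: conn=36 S1=47 S2=14 S3=47 S4=47 blocked=[]
Op 6: conn=62 S1=47 S2=14 S3=47 S4=47 blocked=[]
Op 7: conn=55 S1=47 S2=14 S3=47 S4=40 blocked=[]
Op 8: conn=50 S1=47 S2=14 S3=42 S4=40 blocked=[]
Op 9: conn=35 S1=47 S2=-1 S3=42 S4=40 blocked=[2]
Op 10: conn=64 S1=47 S2=-1 S3=42 S4=40 blocked=[2]
Op 11: conn=47 S1=47 S2=-1 S3=25 S4=40 blocked=[2]
Op 12: conn=47 S1=47 S2=-1 S3=38 S4=40 blocked=[2]
Op 13: conn=38 S1=47 S2=-1 S3=29 S4=40 blocked=[2]
Op 14: conn=38 S1=47 S2=-1 S3=47 S4=40 blocked=[2]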